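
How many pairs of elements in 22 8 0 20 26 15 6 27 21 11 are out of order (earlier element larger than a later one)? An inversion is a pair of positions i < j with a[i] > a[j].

21 inversions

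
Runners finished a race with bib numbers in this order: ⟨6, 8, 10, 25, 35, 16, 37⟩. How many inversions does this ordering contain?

For each element, count later entries that are smaller:
6 → none → 0
8 → none → 0
10 → none → 0
25 → 16 → 1
35 → 16 → 1
16 → none → 0
37 → none → 0
Sum: 0 + 0 + 0 + 1 + 1 + 0 + 0 = 2

2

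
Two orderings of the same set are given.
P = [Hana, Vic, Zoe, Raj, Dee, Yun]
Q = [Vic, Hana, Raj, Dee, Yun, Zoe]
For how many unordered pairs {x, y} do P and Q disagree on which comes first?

4

Assign each item its position (1..6) in the first ordering, then rewrite the second ordering as that position sequence:
positions: Hana→1, Vic→2, Zoe→3, Raj→4, Dee→5, Yun→6
second ordering as positions: [2, 1, 4, 5, 6, 3]
Discordant pairs = inversions in this position sequence.
2: 1 → 1
1: 0
4: 3 → 1
5: 3 → 1
6: 3 → 1
3: 0
Total: 1 + 0 + 1 + 1 + 1 + 0 = 4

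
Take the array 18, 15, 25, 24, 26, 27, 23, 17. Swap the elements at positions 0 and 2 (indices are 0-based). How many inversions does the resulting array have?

There are 13 inversions.

Positions 0 and 2 hold 18 and 25; after swapping, the array is [25, 15, 18, 24, 26, 27, 23, 17].
For each element, count later entries that are smaller:
25: 5
15: 0
18: 1
24: 2
26: 2
27: 2
23: 1
17: 0
Sum: 5 + 0 + 1 + 2 + 2 + 2 + 1 + 0 = 13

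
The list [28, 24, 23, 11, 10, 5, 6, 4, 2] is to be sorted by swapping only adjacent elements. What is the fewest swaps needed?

Swaps: 35

The minimum number of adjacent swaps to sort an array equals its inversion count, since every such swap removes exactly one inversion.
Count inversions — for each element, later elements that are smaller:
28: 24, 23, 11, 10, 5, 6, 4, 2 → 8
24: 23, 11, 10, 5, 6, 4, 2 → 7
23: 11, 10, 5, 6, 4, 2 → 6
11: 10, 5, 6, 4, 2 → 5
10: 5, 6, 4, 2 → 4
5: 4, 2 → 2
6: 4, 2 → 2
4: 2 → 1
2: none → 0
Total inversions: 8 + 7 + 6 + 5 + 4 + 2 + 2 + 1 + 0 = 35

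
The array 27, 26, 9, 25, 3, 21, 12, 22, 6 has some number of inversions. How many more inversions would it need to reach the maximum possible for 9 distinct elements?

Maximum inversions for 9 distinct elements is C(9, 2) = 9·8/2 = 36.
Current inversions — for each element, count later smaller elements:
27: 8
26: 7
9: 2
25: 5
3: 0
21: 2
12: 1
22: 1
6: 0
Current total: 8 + 7 + 2 + 5 + 0 + 2 + 1 + 1 + 0 = 26
Shortfall: 36 − 26 = 10

10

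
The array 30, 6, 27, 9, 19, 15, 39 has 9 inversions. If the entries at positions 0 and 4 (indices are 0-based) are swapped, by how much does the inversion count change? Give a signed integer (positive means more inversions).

Positions 0 and 4 hold 30 and 19; after swapping, the array is [19, 6, 27, 9, 30, 15, 39].
Count, for each position, how many later elements it exceeds:
19 → 6, 9, 15 → 3
6 → none → 0
27 → 9, 15 → 2
9 → none → 0
30 → 15 → 1
15 → none → 0
39 → none → 0
Sum: 3 + 0 + 2 + 0 + 1 + 0 + 0 = 6
Change: 6 − 9 = -3

-3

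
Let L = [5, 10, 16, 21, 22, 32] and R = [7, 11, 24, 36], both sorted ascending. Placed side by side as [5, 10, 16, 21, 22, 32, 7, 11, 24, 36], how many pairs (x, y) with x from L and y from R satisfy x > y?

Count, for every r in R, how many entries of L exceed r:
r = 7: 10, 16, 21, 22, 32 → 5
r = 11: 16, 21, 22, 32 → 4
r = 24: 32 → 1
r = 36: none → 0
Cross-inversions: 5 + 4 + 1 + 0 = 10

10 split inversions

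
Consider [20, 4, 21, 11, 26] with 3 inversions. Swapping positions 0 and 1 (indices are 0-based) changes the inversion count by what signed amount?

Positions 0 and 1 hold 20 and 4; after swapping, the array is [4, 20, 21, 11, 26].
For each element, count later entries that are smaller:
4: 0
20: 1
21: 1
11: 0
26: 0
Sum: 0 + 1 + 1 + 0 + 0 = 2
Change: 2 − 3 = -1

-1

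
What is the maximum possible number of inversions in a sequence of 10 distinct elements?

A reversed (strictly descending) arrangement makes every pair an inversion, giving C(10, 2) inversions.
C(10, 2) = 10·9/2 = 45

45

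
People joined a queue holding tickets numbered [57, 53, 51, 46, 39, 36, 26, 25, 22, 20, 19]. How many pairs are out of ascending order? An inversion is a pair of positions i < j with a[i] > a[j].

For each element, count later entries that are smaller:
57: 10
53: 9
51: 8
46: 7
39: 6
36: 5
26: 4
25: 3
22: 2
20: 1
19: 0
Sum: 10 + 9 + 8 + 7 + 6 + 5 + 4 + 3 + 2 + 1 + 0 = 55

Inversions: 55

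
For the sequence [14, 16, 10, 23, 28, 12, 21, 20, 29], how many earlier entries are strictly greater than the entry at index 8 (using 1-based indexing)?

The element at index 8 is 20.
Elements before it: 14, 16, 10, 23, 28, 12, 21
Those larger than 20: 23, 28, 21

3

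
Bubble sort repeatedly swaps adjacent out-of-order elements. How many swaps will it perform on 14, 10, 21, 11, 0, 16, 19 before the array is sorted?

Minimum adjacent swaps = number of inversions (each swap of adjacent out-of-order elements removes one inversion and no swap can remove more).
Count inversions — for each element, later elements that are smaller:
14: 10, 11, 0 → 3
10: 0 → 1
21: 11, 0, 16, 19 → 4
11: 0 → 1
0: none → 0
16: none → 0
19: none → 0
Total inversions: 3 + 1 + 4 + 1 + 0 + 0 + 0 = 9

9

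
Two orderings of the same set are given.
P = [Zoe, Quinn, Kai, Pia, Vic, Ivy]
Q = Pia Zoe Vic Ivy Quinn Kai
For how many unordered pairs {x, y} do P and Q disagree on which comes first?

There are 7 disagreeing pairs.

Assign each item its position (1..6) in the first ordering, then rewrite the second ordering as that position sequence:
positions: Zoe→1, Quinn→2, Kai→3, Pia→4, Vic→5, Ivy→6
second ordering as positions: [4, 1, 5, 6, 2, 3]
Discordant pairs = inversions in this position sequence.
4: 1, 2, 3 → 3
1: 0
5: 2, 3 → 2
6: 2, 3 → 2
2: 0
3: 0
Total: 3 + 0 + 2 + 2 + 0 + 0 = 7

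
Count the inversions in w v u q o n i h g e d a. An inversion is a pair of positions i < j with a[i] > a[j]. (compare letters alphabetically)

66

For each element, count later entries that are smaller:
w → v, u, q, o, n, i, h, g, e, d, a → 11
v → u, q, o, n, i, h, g, e, d, a → 10
u → q, o, n, i, h, g, e, d, a → 9
q → o, n, i, h, g, e, d, a → 8
o → n, i, h, g, e, d, a → 7
n → i, h, g, e, d, a → 6
i → h, g, e, d, a → 5
h → g, e, d, a → 4
g → e, d, a → 3
e → d, a → 2
d → a → 1
a → none → 0
Sum: 11 + 10 + 9 + 8 + 7 + 6 + 5 + 4 + 3 + 2 + 1 + 0 = 66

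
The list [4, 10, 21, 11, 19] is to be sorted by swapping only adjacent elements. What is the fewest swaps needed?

2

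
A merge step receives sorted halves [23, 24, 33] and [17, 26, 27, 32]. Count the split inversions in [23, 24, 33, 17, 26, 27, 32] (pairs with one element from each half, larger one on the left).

Take each right-half value and tally the left-half values above it:
r = 17: 23, 24, 33 → 3
r = 26: 33 → 1
r = 27: 33 → 1
r = 32: 33 → 1
Cross-inversions: 3 + 1 + 1 + 1 = 6

6 split inversions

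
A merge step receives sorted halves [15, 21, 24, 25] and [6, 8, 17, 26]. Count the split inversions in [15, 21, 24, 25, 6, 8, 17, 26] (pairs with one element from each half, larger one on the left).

11 cross-inversions

Take each right-half value and tally the left-half values above it:
r = 6: 15, 21, 24, 25 → 4
r = 8: 15, 21, 24, 25 → 4
r = 17: 21, 24, 25 → 3
r = 26: none → 0
Cross-inversions: 4 + 4 + 3 + 0 = 11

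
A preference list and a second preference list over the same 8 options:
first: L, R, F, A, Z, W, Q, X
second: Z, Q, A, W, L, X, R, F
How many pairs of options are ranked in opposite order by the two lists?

Assign each item its position (1..8) in the first ordering, then rewrite the second ordering as that position sequence:
positions: L→1, R→2, F→3, A→4, Z→5, W→6, Q→7, X→8
second ordering as positions: [5, 7, 4, 6, 1, 8, 2, 3]
Discordant pairs = inversions in this position sequence.
5: 4, 1, 2, 3 → 4
7: 4, 6, 1, 2, 3 → 5
4: 1, 2, 3 → 3
6: 1, 2, 3 → 3
1: 0
8: 2, 3 → 2
2: 0
3: 0
Total: 4 + 5 + 3 + 3 + 0 + 2 + 0 + 0 = 17

17 pairs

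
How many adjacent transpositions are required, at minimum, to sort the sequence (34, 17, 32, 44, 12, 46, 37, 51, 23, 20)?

Each adjacent swap fixes exactly one inversion, so the minimum swap count equals the number of inversions.
Count inversions — for each element, later elements that are smaller:
34: 17, 32, 12, 23, 20 → 5
17: 12 → 1
32: 12, 23, 20 → 3
44: 12, 37, 23, 20 → 4
12: none → 0
46: 37, 23, 20 → 3
37: 23, 20 → 2
51: 23, 20 → 2
23: 20 → 1
20: none → 0
Total inversions: 5 + 1 + 3 + 4 + 0 + 3 + 2 + 2 + 1 + 0 = 21

21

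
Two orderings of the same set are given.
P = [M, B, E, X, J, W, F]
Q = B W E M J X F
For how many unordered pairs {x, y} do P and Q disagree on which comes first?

7

Assign each item its position (1..7) in the first ordering, then rewrite the second ordering as that position sequence:
positions: M→1, B→2, E→3, X→4, J→5, W→6, F→7
second ordering as positions: [2, 6, 3, 1, 5, 4, 7]
Discordant pairs = inversions in this position sequence.
2: 1 → 1
6: 3, 1, 5, 4 → 4
3: 1 → 1
1: 0
5: 4 → 1
4: 0
7: 0
Total: 1 + 4 + 1 + 0 + 1 + 0 + 0 = 7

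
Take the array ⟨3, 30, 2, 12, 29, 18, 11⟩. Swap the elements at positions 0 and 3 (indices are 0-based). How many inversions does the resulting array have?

11

Positions 0 and 3 hold 3 and 12; after swapping, the array is [12, 30, 2, 3, 29, 18, 11].
For each element, count later entries that are smaller:
12 → 2, 3, 11 → 3
30 → 2, 3, 29, 18, 11 → 5
2 → none → 0
3 → none → 0
29 → 18, 11 → 2
18 → 11 → 1
11 → none → 0
Sum: 3 + 5 + 0 + 0 + 2 + 1 + 0 = 11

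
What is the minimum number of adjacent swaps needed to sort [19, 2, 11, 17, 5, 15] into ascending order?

There are 8 swaps.

The minimum number of adjacent swaps to sort an array equals its inversion count, since every such swap removes exactly one inversion.
Count inversions — for each element, later elements that are smaller:
19: 2, 11, 17, 5, 15 → 5
2: none → 0
11: 5 → 1
17: 5, 15 → 2
5: none → 0
15: none → 0
Total inversions: 5 + 0 + 1 + 2 + 0 + 0 = 8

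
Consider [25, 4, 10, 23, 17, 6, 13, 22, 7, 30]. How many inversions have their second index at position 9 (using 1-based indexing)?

6

The element at index 9 is 7.
Elements before it: 25, 4, 10, 23, 17, 6, 13, 22
Those larger than 7: 25, 10, 23, 17, 13, 22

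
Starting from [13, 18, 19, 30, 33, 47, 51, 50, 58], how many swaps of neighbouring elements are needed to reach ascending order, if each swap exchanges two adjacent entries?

1

Minimum adjacent swaps = number of inversions (each swap of adjacent out-of-order elements removes one inversion and no swap can remove more).
Count inversions — for each element, later elements that are smaller:
13: none → 0
18: none → 0
19: none → 0
30: none → 0
33: none → 0
47: none → 0
51: 50 → 1
50: none → 0
58: none → 0
Total inversions: 0 + 0 + 0 + 0 + 0 + 0 + 1 + 0 + 0 = 1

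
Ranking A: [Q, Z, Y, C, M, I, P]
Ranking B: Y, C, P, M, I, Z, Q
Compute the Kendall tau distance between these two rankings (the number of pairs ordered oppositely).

Discordant pairs: 13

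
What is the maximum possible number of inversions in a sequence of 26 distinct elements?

325

The maximum occurs when the array is in strictly decreasing order: every one of the C(26, 2) pairs is inverted.
C(26, 2) = 26·25/2 = 325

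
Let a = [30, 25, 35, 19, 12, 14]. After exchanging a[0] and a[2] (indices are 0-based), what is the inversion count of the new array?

13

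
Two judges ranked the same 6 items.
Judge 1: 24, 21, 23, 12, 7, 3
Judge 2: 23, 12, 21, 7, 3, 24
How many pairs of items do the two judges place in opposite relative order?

Assign each item its position (1..6) in the first ordering, then rewrite the second ordering as that position sequence:
positions: 24→1, 21→2, 23→3, 12→4, 7→5, 3→6
second ordering as positions: [3, 4, 2, 5, 6, 1]
Discordant pairs = inversions in this position sequence.
3: 2, 1 → 2
4: 2, 1 → 2
2: 1 → 1
5: 1 → 1
6: 1 → 1
1: 0
Total: 2 + 2 + 1 + 1 + 1 + 0 = 7

7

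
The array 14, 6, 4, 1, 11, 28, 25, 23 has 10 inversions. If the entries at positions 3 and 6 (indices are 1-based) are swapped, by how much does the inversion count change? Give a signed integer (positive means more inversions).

+3

Positions 3 and 6 hold 4 and 28; after swapping, the array is [14, 6, 28, 1, 11, 4, 25, 23].
Count, for each position, how many later elements it exceeds:
14: 4
6: 2
28: 5
1: 0
11: 1
4: 0
25: 1
23: 0
Sum: 4 + 2 + 5 + 0 + 1 + 0 + 1 + 0 = 13
Change: 13 − 10 = +3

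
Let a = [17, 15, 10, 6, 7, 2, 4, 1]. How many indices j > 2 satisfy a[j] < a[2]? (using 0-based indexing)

The element at index 2 is 10.
Elements after it: 6, 7, 2, 4, 1
Those smaller than 10: 6, 7, 2, 4, 1

5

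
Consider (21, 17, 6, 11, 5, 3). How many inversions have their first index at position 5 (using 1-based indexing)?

The element at index 5 is 5.
Elements after it: 3
Those smaller than 5: 3

1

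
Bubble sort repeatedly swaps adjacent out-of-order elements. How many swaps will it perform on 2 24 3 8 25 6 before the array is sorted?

Each adjacent swap fixes exactly one inversion, so the minimum swap count equals the number of inversions.
Count inversions — for each element, later elements that are smaller:
2: none → 0
24: 3, 8, 6 → 3
3: none → 0
8: 6 → 1
25: 6 → 1
6: none → 0
Total inversions: 0 + 3 + 0 + 1 + 1 + 0 = 5

5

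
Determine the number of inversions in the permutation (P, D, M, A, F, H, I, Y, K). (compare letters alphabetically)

14 out-of-order pairs

For each element, count later entries that are smaller:
P → D, M, A, F, H, I, K → 7
D → A → 1
M → A, F, H, I, K → 5
A → none → 0
F → none → 0
H → none → 0
I → none → 0
Y → K → 1
K → none → 0
Sum: 7 + 1 + 5 + 0 + 0 + 0 + 0 + 1 + 0 = 14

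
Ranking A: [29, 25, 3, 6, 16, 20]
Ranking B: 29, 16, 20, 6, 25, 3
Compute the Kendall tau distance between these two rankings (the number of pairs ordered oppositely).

There are 8 discordant pairs.

Assign each item its position (1..6) in the first ordering, then rewrite the second ordering as that position sequence:
positions: 29→1, 25→2, 3→3, 6→4, 16→5, 20→6
second ordering as positions: [1, 5, 6, 4, 2, 3]
Discordant pairs = inversions in this position sequence.
1: 0
5: 4, 2, 3 → 3
6: 4, 2, 3 → 3
4: 2, 3 → 2
2: 0
3: 0
Total: 0 + 3 + 3 + 2 + 0 + 0 = 8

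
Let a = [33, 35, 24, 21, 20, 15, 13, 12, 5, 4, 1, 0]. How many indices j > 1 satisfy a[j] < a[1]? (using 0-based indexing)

10

The element at index 1 is 35.
Elements after it: 24, 21, 20, 15, 13, 12, 5, 4, 1, 0
Those smaller than 35: 24, 21, 20, 15, 13, 12, 5, 4, 1, 0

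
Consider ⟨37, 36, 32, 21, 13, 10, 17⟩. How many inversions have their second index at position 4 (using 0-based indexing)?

The element at index 4 is 13.
Elements before it: 37, 36, 32, 21
Those larger than 13: 37, 36, 32, 21

4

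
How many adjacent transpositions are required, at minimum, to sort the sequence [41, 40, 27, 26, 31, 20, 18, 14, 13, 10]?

43

Each adjacent swap fixes exactly one inversion, so the minimum swap count equals the number of inversions.
Count inversions — for each element, later elements that are smaller:
41: 40, 27, 26, 31, 20, 18, 14, 13, 10 → 9
40: 27, 26, 31, 20, 18, 14, 13, 10 → 8
27: 26, 20, 18, 14, 13, 10 → 6
26: 20, 18, 14, 13, 10 → 5
31: 20, 18, 14, 13, 10 → 5
20: 18, 14, 13, 10 → 4
18: 14, 13, 10 → 3
14: 13, 10 → 2
13: 10 → 1
10: none → 0
Total inversions: 9 + 8 + 6 + 5 + 5 + 4 + 3 + 2 + 1 + 0 = 43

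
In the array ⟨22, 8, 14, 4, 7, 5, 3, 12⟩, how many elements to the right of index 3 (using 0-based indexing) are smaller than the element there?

1

The element at index 3 is 4.
Elements after it: 7, 5, 3, 12
Those smaller than 4: 3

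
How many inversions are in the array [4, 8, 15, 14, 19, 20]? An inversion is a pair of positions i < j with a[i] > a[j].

Sweep left to right; for each value list the smaller values that follow it:
4: 0
8: 0
15: 1
14: 0
19: 0
20: 0
Sum: 0 + 0 + 1 + 0 + 0 + 0 = 1

1 inversion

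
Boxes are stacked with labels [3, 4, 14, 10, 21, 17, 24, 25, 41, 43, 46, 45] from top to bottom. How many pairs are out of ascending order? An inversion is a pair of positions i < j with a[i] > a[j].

3 inversions

Element-by-element contributions:
3 → none → 0
4 → none → 0
14 → 10 → 1
10 → none → 0
21 → 17 → 1
17 → none → 0
24 → none → 0
25 → none → 0
41 → none → 0
43 → none → 0
46 → 45 → 1
45 → none → 0
Sum: 0 + 0 + 1 + 0 + 1 + 0 + 0 + 0 + 0 + 0 + 1 + 0 = 3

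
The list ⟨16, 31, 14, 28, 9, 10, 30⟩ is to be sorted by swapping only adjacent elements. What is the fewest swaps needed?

12

Each adjacent swap fixes exactly one inversion, so the minimum swap count equals the number of inversions.
Count inversions — for each element, later elements that are smaller:
16: 14, 9, 10 → 3
31: 14, 28, 9, 10, 30 → 5
14: 9, 10 → 2
28: 9, 10 → 2
9: none → 0
10: none → 0
30: none → 0
Total inversions: 3 + 5 + 2 + 2 + 0 + 0 + 0 = 12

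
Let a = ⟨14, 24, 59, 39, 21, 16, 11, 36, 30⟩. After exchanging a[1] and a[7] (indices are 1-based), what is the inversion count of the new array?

Positions 1 and 7 hold 14 and 11; after swapping, the array is [11, 24, 59, 39, 21, 16, 14, 36, 30].
For each element, count later entries that are smaller:
11: 0
24: 3
59: 6
39: 5
21: 2
16: 1
14: 0
36: 1
30: 0
Sum: 0 + 3 + 6 + 5 + 2 + 1 + 0 + 1 + 0 = 18

18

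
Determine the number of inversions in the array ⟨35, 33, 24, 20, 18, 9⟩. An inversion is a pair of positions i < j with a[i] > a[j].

Count, for each position, how many later elements it exceeds:
35 → 33, 24, 20, 18, 9 → 5
33 → 24, 20, 18, 9 → 4
24 → 20, 18, 9 → 3
20 → 18, 9 → 2
18 → 9 → 1
9 → none → 0
Sum: 5 + 4 + 3 + 2 + 1 + 0 = 15

Inversions: 15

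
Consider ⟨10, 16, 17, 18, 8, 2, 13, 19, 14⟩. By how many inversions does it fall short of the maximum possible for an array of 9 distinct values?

20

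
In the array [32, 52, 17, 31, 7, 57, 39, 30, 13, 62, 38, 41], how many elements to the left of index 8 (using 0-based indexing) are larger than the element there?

7 such elements

The element at index 8 is 13.
Elements before it: 32, 52, 17, 31, 7, 57, 39, 30
Those larger than 13: 32, 52, 17, 31, 57, 39, 30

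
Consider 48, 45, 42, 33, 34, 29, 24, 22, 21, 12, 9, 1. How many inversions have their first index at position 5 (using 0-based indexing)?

6 such elements

The element at index 5 is 29.
Elements after it: 24, 22, 21, 12, 9, 1
Those smaller than 29: 24, 22, 21, 12, 9, 1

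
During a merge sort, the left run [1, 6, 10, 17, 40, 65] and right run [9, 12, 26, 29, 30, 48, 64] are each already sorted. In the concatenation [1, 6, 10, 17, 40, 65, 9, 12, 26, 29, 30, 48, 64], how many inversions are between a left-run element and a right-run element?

Count, for every r in R, how many entries of L exceed r:
r = 9: 10, 17, 40, 65 → 4
r = 12: 17, 40, 65 → 3
r = 26: 40, 65 → 2
r = 29: 40, 65 → 2
r = 30: 40, 65 → 2
r = 48: 65 → 1
r = 64: 65 → 1
Cross-inversions: 4 + 3 + 2 + 2 + 2 + 1 + 1 = 15

15 split inversions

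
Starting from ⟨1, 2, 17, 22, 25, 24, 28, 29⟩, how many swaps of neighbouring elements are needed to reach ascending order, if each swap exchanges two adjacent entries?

Each adjacent swap fixes exactly one inversion, so the minimum swap count equals the number of inversions.
Count inversions — for each element, later elements that are smaller:
1: none → 0
2: none → 0
17: none → 0
22: none → 0
25: 24 → 1
24: none → 0
28: none → 0
29: none → 0
Total inversions: 0 + 0 + 0 + 0 + 1 + 0 + 0 + 0 = 1

1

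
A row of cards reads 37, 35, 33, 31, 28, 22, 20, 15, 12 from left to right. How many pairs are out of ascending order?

36

Count, for each position, how many later elements it exceeds:
37 → 35, 33, 31, 28, 22, 20, 15, 12 → 8
35 → 33, 31, 28, 22, 20, 15, 12 → 7
33 → 31, 28, 22, 20, 15, 12 → 6
31 → 28, 22, 20, 15, 12 → 5
28 → 22, 20, 15, 12 → 4
22 → 20, 15, 12 → 3
20 → 15, 12 → 2
15 → 12 → 1
12 → none → 0
Sum: 8 + 7 + 6 + 5 + 4 + 3 + 2 + 1 + 0 = 36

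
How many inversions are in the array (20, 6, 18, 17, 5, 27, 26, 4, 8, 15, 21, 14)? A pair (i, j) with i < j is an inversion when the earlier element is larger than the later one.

35

For each element, count later entries that are smaller:
20: 8
6: 2
18: 6
17: 5
5: 1
27: 6
26: 5
4: 0
8: 0
15: 1
21: 1
14: 0
Sum: 8 + 2 + 6 + 5 + 1 + 6 + 5 + 0 + 0 + 1 + 1 + 0 = 35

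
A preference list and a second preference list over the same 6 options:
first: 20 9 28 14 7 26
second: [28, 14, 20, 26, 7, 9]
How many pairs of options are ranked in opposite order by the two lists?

7

Assign each item its position (1..6) in the first ordering, then rewrite the second ordering as that position sequence:
positions: 20→1, 9→2, 28→3, 14→4, 7→5, 26→6
second ordering as positions: [3, 4, 1, 6, 5, 2]
Discordant pairs = inversions in this position sequence.
3: 1, 2 → 2
4: 1, 2 → 2
1: 0
6: 5, 2 → 2
5: 2 → 1
2: 0
Total: 2 + 2 + 0 + 2 + 1 + 0 = 7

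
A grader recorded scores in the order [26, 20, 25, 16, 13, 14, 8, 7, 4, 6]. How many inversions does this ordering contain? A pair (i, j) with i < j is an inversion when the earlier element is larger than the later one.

42

Sweep left to right; for each value list the smaller values that follow it:
26: 9
20: 7
25: 7
16: 6
13: 4
14: 4
8: 3
7: 2
4: 0
6: 0
Sum: 9 + 7 + 7 + 6 + 4 + 4 + 3 + 2 + 0 + 0 = 42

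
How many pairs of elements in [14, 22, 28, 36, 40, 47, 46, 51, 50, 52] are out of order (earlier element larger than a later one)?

2

For each element, count later entries that are smaller:
14: 0
22: 0
28: 0
36: 0
40: 0
47: 1
46: 0
51: 1
50: 0
52: 0
Sum: 0 + 0 + 0 + 0 + 0 + 1 + 0 + 1 + 0 + 0 = 2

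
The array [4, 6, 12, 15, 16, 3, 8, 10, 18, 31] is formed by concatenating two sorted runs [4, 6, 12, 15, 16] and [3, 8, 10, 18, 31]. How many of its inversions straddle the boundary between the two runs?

11 cross-inversions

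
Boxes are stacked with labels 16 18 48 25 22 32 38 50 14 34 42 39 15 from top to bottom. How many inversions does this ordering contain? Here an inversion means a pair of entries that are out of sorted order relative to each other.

32

Sweep left to right; for each value list the smaller values that follow it:
16: 2
18: 2
48: 9
25: 3
22: 2
32: 2
38: 3
50: 5
14: 0
34: 1
42: 2
39: 1
15: 0
Sum: 2 + 2 + 9 + 3 + 2 + 2 + 3 + 5 + 0 + 1 + 2 + 1 + 0 = 32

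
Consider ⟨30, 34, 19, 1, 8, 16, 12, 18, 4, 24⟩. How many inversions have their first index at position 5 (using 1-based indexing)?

The element at index 5 is 8.
Elements after it: 16, 12, 18, 4, 24
Those smaller than 8: 4

1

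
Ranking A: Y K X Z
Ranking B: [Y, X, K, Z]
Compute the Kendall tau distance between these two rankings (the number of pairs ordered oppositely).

1 discordant pair

Assign each item its position (1..4) in the first ordering, then rewrite the second ordering as that position sequence:
positions: Y→1, K→2, X→3, Z→4
second ordering as positions: [1, 3, 2, 4]
Discordant pairs = inversions in this position sequence.
1: 0
3: 2 → 1
2: 0
4: 0
Total: 0 + 1 + 0 + 0 = 1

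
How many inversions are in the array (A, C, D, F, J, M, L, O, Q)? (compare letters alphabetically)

Element-by-element contributions:
A → none → 0
C → none → 0
D → none → 0
F → none → 0
J → none → 0
M → L → 1
L → none → 0
O → none → 0
Q → none → 0
Sum: 0 + 0 + 0 + 0 + 0 + 1 + 0 + 0 + 0 = 1

1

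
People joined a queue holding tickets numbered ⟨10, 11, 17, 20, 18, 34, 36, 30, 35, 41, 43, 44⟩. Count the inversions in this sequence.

4

Sweep left to right; for each value list the smaller values that follow it:
10 → none → 0
11 → none → 0
17 → none → 0
20 → 18 → 1
18 → none → 0
34 → 30 → 1
36 → 30, 35 → 2
30 → none → 0
35 → none → 0
41 → none → 0
43 → none → 0
44 → none → 0
Sum: 0 + 0 + 0 + 1 + 0 + 1 + 2 + 0 + 0 + 0 + 0 + 0 = 4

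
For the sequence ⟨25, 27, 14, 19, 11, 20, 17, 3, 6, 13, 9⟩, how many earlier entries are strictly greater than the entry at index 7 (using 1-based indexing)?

The element at index 7 is 17.
Elements before it: 25, 27, 14, 19, 11, 20
Those larger than 17: 25, 27, 19, 20

4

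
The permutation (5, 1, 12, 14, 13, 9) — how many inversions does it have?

For each element, count later entries that are smaller:
5: 1
1: 0
12: 1
14: 2
13: 1
9: 0
Sum: 1 + 0 + 1 + 2 + 1 + 0 = 5

5 inversions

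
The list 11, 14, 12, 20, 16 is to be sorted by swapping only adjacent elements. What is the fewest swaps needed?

Each adjacent swap fixes exactly one inversion, so the minimum swap count equals the number of inversions.
Count inversions — for each element, later elements that are smaller:
11: none → 0
14: 12 → 1
12: none → 0
20: 16 → 1
16: none → 0
Total inversions: 0 + 1 + 0 + 1 + 0 = 2

Swaps: 2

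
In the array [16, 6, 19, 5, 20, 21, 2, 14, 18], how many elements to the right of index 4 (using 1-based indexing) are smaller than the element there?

1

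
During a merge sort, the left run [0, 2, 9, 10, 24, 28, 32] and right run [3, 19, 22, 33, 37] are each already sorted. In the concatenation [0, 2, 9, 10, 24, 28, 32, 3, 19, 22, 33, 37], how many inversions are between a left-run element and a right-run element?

11

Take each right-half value and tally the left-half values above it:
r = 3: 9, 10, 24, 28, 32 → 5
r = 19: 24, 28, 32 → 3
r = 22: 24, 28, 32 → 3
r = 33: none → 0
r = 37: none → 0
Cross-inversions: 5 + 3 + 3 + 0 + 0 = 11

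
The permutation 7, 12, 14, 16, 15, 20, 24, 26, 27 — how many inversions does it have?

1 inversion

For each element, count later entries that are smaller:
7 → none → 0
12 → none → 0
14 → none → 0
16 → 15 → 1
15 → none → 0
20 → none → 0
24 → none → 0
26 → none → 0
27 → none → 0
Sum: 0 + 0 + 0 + 1 + 0 + 0 + 0 + 0 + 0 = 1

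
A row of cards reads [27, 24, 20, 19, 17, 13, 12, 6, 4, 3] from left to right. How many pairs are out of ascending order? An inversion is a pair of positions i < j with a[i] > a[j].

For each element, count later entries that are smaller:
27: 9
24: 8
20: 7
19: 6
17: 5
13: 4
12: 3
6: 2
4: 1
3: 0
Sum: 9 + 8 + 7 + 6 + 5 + 4 + 3 + 2 + 1 + 0 = 45

45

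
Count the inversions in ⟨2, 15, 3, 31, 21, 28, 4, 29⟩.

Element-by-element contributions:
2: 0
15: 2
3: 0
31: 4
21: 1
28: 1
4: 0
29: 0
Sum: 0 + 2 + 0 + 4 + 1 + 1 + 0 + 0 = 8

8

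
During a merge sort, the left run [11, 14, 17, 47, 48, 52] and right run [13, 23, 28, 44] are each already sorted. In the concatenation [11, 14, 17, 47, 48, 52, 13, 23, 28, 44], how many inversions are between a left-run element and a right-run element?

Take each right-half value and tally the left-half values above it:
r = 13: 14, 17, 47, 48, 52 → 5
r = 23: 47, 48, 52 → 3
r = 28: 47, 48, 52 → 3
r = 44: 47, 48, 52 → 3
Cross-inversions: 5 + 3 + 3 + 3 = 14

14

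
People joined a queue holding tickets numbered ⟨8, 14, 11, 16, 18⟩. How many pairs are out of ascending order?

Out-of-order pairs: 1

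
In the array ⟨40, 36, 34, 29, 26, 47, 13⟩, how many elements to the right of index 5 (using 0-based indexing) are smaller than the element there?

1 such element

The element at index 5 is 47.
Elements after it: 13
Those smaller than 47: 13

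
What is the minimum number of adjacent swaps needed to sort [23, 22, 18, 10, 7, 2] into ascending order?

Minimum adjacent swaps = number of inversions (each swap of adjacent out-of-order elements removes one inversion and no swap can remove more).
Count inversions — for each element, later elements that are smaller:
23: 22, 18, 10, 7, 2 → 5
22: 18, 10, 7, 2 → 4
18: 10, 7, 2 → 3
10: 7, 2 → 2
7: 2 → 1
2: none → 0
Total inversions: 5 + 4 + 3 + 2 + 1 + 0 = 15

15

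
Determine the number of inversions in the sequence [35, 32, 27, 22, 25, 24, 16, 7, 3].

Sweep left to right; for each value list the smaller values that follow it:
35 → 32, 27, 22, 25, 24, 16, 7, 3 → 8
32 → 27, 22, 25, 24, 16, 7, 3 → 7
27 → 22, 25, 24, 16, 7, 3 → 6
22 → 16, 7, 3 → 3
25 → 24, 16, 7, 3 → 4
24 → 16, 7, 3 → 3
16 → 7, 3 → 2
7 → 3 → 1
3 → none → 0
Sum: 8 + 7 + 6 + 3 + 4 + 3 + 2 + 1 + 0 = 34

34 inversions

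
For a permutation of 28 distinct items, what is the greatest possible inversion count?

378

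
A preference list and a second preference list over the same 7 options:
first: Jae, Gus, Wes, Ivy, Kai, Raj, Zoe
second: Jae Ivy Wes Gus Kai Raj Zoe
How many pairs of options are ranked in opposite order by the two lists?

Assign each item its position (1..7) in the first ordering, then rewrite the second ordering as that position sequence:
positions: Jae→1, Gus→2, Wes→3, Ivy→4, Kai→5, Raj→6, Zoe→7
second ordering as positions: [1, 4, 3, 2, 5, 6, 7]
Discordant pairs = inversions in this position sequence.
1: 0
4: 3, 2 → 2
3: 2 → 1
2: 0
5: 0
6: 0
7: 0
Total: 0 + 2 + 1 + 0 + 0 + 0 + 0 = 3

Pairs: 3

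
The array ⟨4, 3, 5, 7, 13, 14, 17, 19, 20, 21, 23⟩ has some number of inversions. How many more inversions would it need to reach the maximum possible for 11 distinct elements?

Maximum inversions for 11 distinct elements is C(11, 2) = 11·10/2 = 55.
Current inversions — for each element, count later smaller elements:
4: 1
3: 0
5: 0
7: 0
13: 0
14: 0
17: 0
19: 0
20: 0
21: 0
23: 0
Current total: 1 + 0 + 0 + 0 + 0 + 0 + 0 + 0 + 0 + 0 + 0 = 1
Shortfall: 55 − 1 = 54

54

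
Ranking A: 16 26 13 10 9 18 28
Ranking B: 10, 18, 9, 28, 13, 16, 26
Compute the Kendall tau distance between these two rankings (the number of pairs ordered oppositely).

15 discordant pairs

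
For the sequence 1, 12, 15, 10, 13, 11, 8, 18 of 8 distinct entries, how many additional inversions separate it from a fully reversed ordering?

17 inversions short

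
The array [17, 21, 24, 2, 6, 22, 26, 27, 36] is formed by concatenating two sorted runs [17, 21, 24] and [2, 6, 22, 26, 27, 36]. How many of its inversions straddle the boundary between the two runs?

7

For each element r of the right run, count left-run elements greater than r:
r = 2: 17, 21, 24 → 3
r = 6: 17, 21, 24 → 3
r = 22: 24 → 1
r = 26: none → 0
r = 27: none → 0
r = 36: none → 0
Cross-inversions: 3 + 3 + 1 + 0 + 0 + 0 = 7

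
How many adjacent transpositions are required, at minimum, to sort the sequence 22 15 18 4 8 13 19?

12 swaps

Minimum adjacent swaps = number of inversions (each swap of adjacent out-of-order elements removes one inversion and no swap can remove more).
Count inversions — for each element, later elements that are smaller:
22: 15, 18, 4, 8, 13, 19 → 6
15: 4, 8, 13 → 3
18: 4, 8, 13 → 3
4: none → 0
8: none → 0
13: none → 0
19: none → 0
Total inversions: 6 + 3 + 3 + 0 + 0 + 0 + 0 = 12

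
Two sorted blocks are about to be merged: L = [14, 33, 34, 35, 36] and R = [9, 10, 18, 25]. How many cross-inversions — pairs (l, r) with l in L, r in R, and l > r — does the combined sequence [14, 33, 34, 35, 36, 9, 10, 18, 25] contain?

18

Take each right-half value and tally the left-half values above it:
r = 9: 14, 33, 34, 35, 36 → 5
r = 10: 14, 33, 34, 35, 36 → 5
r = 18: 33, 34, 35, 36 → 4
r = 25: 33, 34, 35, 36 → 4
Cross-inversions: 5 + 5 + 4 + 4 = 18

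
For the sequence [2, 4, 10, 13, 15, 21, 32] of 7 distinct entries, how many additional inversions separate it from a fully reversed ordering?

Maximum inversions for 7 distinct elements is C(7, 2) = 7·6/2 = 21.
Current inversions — for each element, count later smaller elements:
2: 0
4: 0
10: 0
13: 0
15: 0
21: 0
32: 0
Current total: 0 + 0 + 0 + 0 + 0 + 0 + 0 = 0
Shortfall: 21 − 0 = 21

21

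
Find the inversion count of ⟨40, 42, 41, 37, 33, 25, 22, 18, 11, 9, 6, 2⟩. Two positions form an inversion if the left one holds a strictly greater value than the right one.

64

Count, for each position, how many later elements it exceeds:
40 → 37, 33, 25, 22, 18, 11, 9, 6, 2 → 9
42 → 41, 37, 33, 25, 22, 18, 11, 9, 6, 2 → 10
41 → 37, 33, 25, 22, 18, 11, 9, 6, 2 → 9
37 → 33, 25, 22, 18, 11, 9, 6, 2 → 8
33 → 25, 22, 18, 11, 9, 6, 2 → 7
25 → 22, 18, 11, 9, 6, 2 → 6
22 → 18, 11, 9, 6, 2 → 5
18 → 11, 9, 6, 2 → 4
11 → 9, 6, 2 → 3
9 → 6, 2 → 2
6 → 2 → 1
2 → none → 0
Sum: 9 + 10 + 9 + 8 + 7 + 6 + 5 + 4 + 3 + 2 + 1 + 0 = 64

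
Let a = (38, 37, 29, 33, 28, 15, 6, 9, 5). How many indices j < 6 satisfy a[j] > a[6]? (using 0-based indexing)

The element at index 6 is 6.
Elements before it: 38, 37, 29, 33, 28, 15
Those larger than 6: 38, 37, 29, 33, 28, 15

6 such elements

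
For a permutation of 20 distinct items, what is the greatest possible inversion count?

Inversions: 190

A reversed (strictly descending) arrangement makes every pair an inversion, giving C(20, 2) inversions.
C(20, 2) = 20·19/2 = 190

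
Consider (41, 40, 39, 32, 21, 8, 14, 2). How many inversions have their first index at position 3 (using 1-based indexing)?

The element at index 3 is 39.
Elements after it: 32, 21, 8, 14, 2
Those smaller than 39: 32, 21, 8, 14, 2

5 such elements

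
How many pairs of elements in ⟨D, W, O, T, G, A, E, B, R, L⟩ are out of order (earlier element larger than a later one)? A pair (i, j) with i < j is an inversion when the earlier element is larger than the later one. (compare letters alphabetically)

26

For each element, count later entries that are smaller:
D → A, B → 2
W → O, T, G, A, E, B, R, L → 8
O → G, A, E, B, L → 5
T → G, A, E, B, R, L → 6
G → A, E, B → 3
A → none → 0
E → B → 1
B → none → 0
R → L → 1
L → none → 0
Sum: 2 + 8 + 5 + 6 + 3 + 0 + 1 + 0 + 1 + 0 = 26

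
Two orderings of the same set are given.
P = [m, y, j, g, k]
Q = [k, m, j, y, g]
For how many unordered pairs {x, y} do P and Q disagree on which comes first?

5 disagreeing pairs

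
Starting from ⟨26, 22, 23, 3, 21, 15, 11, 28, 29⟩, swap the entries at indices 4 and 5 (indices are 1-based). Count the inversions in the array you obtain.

18 inversions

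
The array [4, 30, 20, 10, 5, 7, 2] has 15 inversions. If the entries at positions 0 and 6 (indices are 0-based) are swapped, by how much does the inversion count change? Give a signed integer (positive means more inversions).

-1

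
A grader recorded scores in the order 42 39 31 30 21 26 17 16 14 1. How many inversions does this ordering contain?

Count, for each position, how many later elements it exceeds:
42 → 39, 31, 30, 21, 26, 17, 16, 14, 1 → 9
39 → 31, 30, 21, 26, 17, 16, 14, 1 → 8
31 → 30, 21, 26, 17, 16, 14, 1 → 7
30 → 21, 26, 17, 16, 14, 1 → 6
21 → 17, 16, 14, 1 → 4
26 → 17, 16, 14, 1 → 4
17 → 16, 14, 1 → 3
16 → 14, 1 → 2
14 → 1 → 1
1 → none → 0
Sum: 9 + 8 + 7 + 6 + 4 + 4 + 3 + 2 + 1 + 0 = 44

44 inversions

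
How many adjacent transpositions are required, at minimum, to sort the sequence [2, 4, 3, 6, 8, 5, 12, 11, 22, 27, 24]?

The minimum number of adjacent swaps to sort an array equals its inversion count, since every such swap removes exactly one inversion.
Count inversions — for each element, later elements that are smaller:
2: none → 0
4: 3 → 1
3: none → 0
6: 5 → 1
8: 5 → 1
5: none → 0
12: 11 → 1
11: none → 0
22: none → 0
27: 24 → 1
24: none → 0
Total inversions: 0 + 1 + 0 + 1 + 1 + 0 + 1 + 0 + 0 + 1 + 0 = 5

5 adjacent swaps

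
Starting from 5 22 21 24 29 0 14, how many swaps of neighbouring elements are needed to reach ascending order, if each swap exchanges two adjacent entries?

Each adjacent swap fixes exactly one inversion, so the minimum swap count equals the number of inversions.
Count inversions — for each element, later elements that are smaller:
5: 0 → 1
22: 21, 0, 14 → 3
21: 0, 14 → 2
24: 0, 14 → 2
29: 0, 14 → 2
0: none → 0
14: none → 0
Total inversions: 1 + 3 + 2 + 2 + 2 + 0 + 0 = 10

There are 10 adjacent swaps.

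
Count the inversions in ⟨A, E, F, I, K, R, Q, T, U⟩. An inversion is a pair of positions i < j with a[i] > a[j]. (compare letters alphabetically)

Sweep left to right; for each value list the smaller values that follow it:
A: 0
E: 0
F: 0
I: 0
K: 0
R: 1
Q: 0
T: 0
U: 0
Sum: 0 + 0 + 0 + 0 + 0 + 1 + 0 + 0 + 0 = 1

1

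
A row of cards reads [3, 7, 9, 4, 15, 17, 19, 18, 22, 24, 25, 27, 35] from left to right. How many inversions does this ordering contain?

Inversions: 3

For each element, count later entries that are smaller:
3: 0
7: 1
9: 1
4: 0
15: 0
17: 0
19: 1
18: 0
22: 0
24: 0
25: 0
27: 0
35: 0
Sum: 0 + 1 + 1 + 0 + 0 + 0 + 1 + 0 + 0 + 0 + 0 + 0 + 0 = 3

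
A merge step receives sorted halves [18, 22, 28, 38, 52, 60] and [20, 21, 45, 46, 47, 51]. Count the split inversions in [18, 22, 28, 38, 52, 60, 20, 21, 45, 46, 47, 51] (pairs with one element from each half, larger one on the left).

There are 18 split inversions.

For each element r of the right run, count left-run elements greater than r:
r = 20: 22, 28, 38, 52, 60 → 5
r = 21: 22, 28, 38, 52, 60 → 5
r = 45: 52, 60 → 2
r = 46: 52, 60 → 2
r = 47: 52, 60 → 2
r = 51: 52, 60 → 2
Cross-inversions: 5 + 5 + 2 + 2 + 2 + 2 = 18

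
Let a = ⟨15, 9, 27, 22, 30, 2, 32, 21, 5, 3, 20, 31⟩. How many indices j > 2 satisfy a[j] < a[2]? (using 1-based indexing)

3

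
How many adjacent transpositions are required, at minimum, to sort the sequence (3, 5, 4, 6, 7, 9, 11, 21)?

Each adjacent swap fixes exactly one inversion, so the minimum swap count equals the number of inversions.
Count inversions — for each element, later elements that are smaller:
3: none → 0
5: 4 → 1
4: none → 0
6: none → 0
7: none → 0
9: none → 0
11: none → 0
21: none → 0
Total inversions: 0 + 1 + 0 + 0 + 0 + 0 + 0 + 0 = 1

1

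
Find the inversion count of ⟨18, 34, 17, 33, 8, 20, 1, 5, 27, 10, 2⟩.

For each element, count later entries that are smaller:
18: 6
34: 9
17: 5
33: 7
8: 3
20: 4
1: 0
5: 1
27: 2
10: 1
2: 0
Sum: 6 + 9 + 5 + 7 + 3 + 4 + 0 + 1 + 2 + 1 + 0 = 38

38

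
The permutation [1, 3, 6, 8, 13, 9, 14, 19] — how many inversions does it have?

Sweep left to right; for each value list the smaller values that follow it:
1 → none → 0
3 → none → 0
6 → none → 0
8 → none → 0
13 → 9 → 1
9 → none → 0
14 → none → 0
19 → none → 0
Sum: 0 + 0 + 0 + 0 + 1 + 0 + 0 + 0 = 1

1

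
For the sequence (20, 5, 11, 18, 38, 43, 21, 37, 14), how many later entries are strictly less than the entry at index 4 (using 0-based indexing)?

The element at index 4 is 38.
Elements after it: 43, 21, 37, 14
Those smaller than 38: 21, 37, 14

3 such elements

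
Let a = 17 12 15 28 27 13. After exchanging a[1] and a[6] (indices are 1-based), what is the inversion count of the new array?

Positions 1 and 6 hold 17 and 13; after swapping, the array is [13, 12, 15, 28, 27, 17].
For each element, count later entries that are smaller:
13: 1
12: 0
15: 0
28: 2
27: 1
17: 0
Sum: 1 + 0 + 0 + 2 + 1 + 0 = 4

4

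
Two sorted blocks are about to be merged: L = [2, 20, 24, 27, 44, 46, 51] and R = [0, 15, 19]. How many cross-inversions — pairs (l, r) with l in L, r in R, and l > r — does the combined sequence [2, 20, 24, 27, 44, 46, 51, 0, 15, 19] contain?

Take each right-half value and tally the left-half values above it:
r = 0: 2, 20, 24, 27, 44, 46, 51 → 7
r = 15: 20, 24, 27, 44, 46, 51 → 6
r = 19: 20, 24, 27, 44, 46, 51 → 6
Cross-inversions: 7 + 6 + 6 = 19

There are 19 split inversions.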